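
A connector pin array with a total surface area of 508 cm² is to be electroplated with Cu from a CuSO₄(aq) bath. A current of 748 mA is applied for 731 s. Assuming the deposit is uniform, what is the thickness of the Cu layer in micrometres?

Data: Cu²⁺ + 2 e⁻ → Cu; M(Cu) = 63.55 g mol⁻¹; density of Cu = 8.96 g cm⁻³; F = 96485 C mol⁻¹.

0.396 μm

Q = I·t = 0.7480 × 731.00 = 546.8 C; n(e⁻) = 0.005667 mol.
n(Cu) = n(e⁻)/2 = 0.002834 mol, so m = 0.002834 × 63.55 = 0.1801 g.
Volume = m/ρ = 0.1801 / 8.96 = 0.02010 cm³.
Thickness = V/A = 0.02010 / 508 = 3.96 × 10⁻⁵ cm = 0.396 μm.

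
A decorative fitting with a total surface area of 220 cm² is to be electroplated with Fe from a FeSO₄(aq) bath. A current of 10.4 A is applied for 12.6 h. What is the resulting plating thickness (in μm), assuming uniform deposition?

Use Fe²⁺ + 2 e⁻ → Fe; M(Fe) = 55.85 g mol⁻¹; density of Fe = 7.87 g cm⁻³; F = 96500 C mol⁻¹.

Q = I·t = 10.40 × 45360 = 471700 C; n(e⁻) = 4.889 mol.
n(Fe) = n(e⁻)/2 = 2.444 mol, so m = 2.444 × 55.85 = 136.5 g.
Volume = m/ρ = 136.5 / 7.87 = 17.35 cm³.
Thickness = V/A = 17.35 / 220 = 0.0788 cm = 788 μm.

788 μm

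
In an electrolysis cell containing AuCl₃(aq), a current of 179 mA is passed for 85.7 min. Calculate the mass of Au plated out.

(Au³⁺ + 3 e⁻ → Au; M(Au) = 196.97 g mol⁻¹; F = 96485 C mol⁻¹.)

0.626 g

Q = I·t = 0.1790 A × 5142.0 s = 920.4 C.
n(e⁻) = Q/F = 920.4 / 96485 = 0.009539 mol.
Au³⁺ + 3 e⁻ → Au, so n(Au) = n(e⁻)/3 = 0.003180 mol.
m = n·M = 0.003180 × 196.97 = 0.626 g.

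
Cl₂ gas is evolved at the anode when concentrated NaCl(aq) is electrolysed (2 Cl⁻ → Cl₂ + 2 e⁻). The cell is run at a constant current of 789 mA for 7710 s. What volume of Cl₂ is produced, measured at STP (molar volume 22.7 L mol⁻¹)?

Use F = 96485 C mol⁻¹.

Q = I·t = 0.7890 A × 7710.0 s = 6083 C.
n(e⁻) = Q/F = 6083 / 96485 = 0.06305 mol.
2 electrons are transferred per Cl₂ molecule, so n(Cl₂) = 0.06305 / 2 = 0.03152 mol.
V = n × V_m = 0.03152 × 22.7 = 0.716 L.

0.716 L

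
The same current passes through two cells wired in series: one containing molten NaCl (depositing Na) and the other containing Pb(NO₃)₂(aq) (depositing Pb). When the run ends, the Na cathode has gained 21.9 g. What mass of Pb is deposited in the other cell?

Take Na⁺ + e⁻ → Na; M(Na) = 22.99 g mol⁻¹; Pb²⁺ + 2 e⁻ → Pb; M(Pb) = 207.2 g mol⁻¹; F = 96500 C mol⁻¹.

98.7 g

n(Na) = 21.9 / 22.99 = 0.9526 mol.
Since Na⁺ + e⁻ → Na, n(e⁻) passed = 1 × 0.9526 = 0.9526 mol.
Cells in series carry the same charge, so the same 0.9526 mol of electrons passes through cell 2.
Pb²⁺ + 2 e⁻ → Pb, so n(Pb) = 0.9526 / 2 = 0.4763 mol.
m(Pb) = 0.4763 × 207.2 = 98.7 g.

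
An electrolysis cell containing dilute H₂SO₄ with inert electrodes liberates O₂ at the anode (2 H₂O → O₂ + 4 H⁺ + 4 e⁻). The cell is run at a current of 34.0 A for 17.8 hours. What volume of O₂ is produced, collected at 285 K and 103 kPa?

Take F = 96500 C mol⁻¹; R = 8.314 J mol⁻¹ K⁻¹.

Q = I·t = 34.00 A × 64080 s = 2179000 C.
n(e⁻) = Q/F = 2179000 / 96500 = 22.58 mol.
4 electrons are transferred per O₂ molecule, so n(O₂) = 22.58 / 4 = 5.644 mol.
V = nRT/P = (5.644 × 8.314 × 285) / (103 × 10³ Pa) = 0.130 m³ = 130 L.

130 L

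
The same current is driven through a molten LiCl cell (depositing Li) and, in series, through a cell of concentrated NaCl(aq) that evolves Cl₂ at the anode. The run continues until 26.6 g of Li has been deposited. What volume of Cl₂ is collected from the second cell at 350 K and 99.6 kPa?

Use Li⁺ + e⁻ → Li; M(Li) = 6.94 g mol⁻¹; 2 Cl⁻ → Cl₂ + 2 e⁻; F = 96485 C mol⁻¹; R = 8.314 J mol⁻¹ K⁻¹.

n(Li) = 26.6 / 6.94 = 3.833 mol, so n(e⁻) = 1 × 3.833 = 3.833 mol.
The cells are in series, so the same 3.833 mol of electrons passes through the second cell.
2 Cl⁻ → Cl₂ + 2 e⁻ — 2 mol e⁻ per mol Cl₂, so n(Cl₂) = 3.833/2 = 1.916 mol.
V = nRT/P = (1.916 × 8.314 × 350) / (99.6 × 10³) = 0.0560 m³ = 56.0 L.

56.0 L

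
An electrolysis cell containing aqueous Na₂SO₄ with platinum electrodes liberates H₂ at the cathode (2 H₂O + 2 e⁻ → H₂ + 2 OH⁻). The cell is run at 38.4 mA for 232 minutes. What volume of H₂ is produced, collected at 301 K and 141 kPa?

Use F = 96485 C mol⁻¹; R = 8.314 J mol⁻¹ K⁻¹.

0.0492 L

Q = I·t = 0.03840 A × 13920 s = 534.5 C.
n(e⁻) = Q/F = 534.5 / 96485 = 0.005540 mol.
2 electrons are transferred per H₂ molecule, so n(H₂) = 0.005540 / 2 = 0.002770 mol.
V = nRT/P = (0.002770 × 8.314 × 301) / (141 × 10³ Pa) = 4.92 × 10⁻⁵ m³ = 0.0492 L.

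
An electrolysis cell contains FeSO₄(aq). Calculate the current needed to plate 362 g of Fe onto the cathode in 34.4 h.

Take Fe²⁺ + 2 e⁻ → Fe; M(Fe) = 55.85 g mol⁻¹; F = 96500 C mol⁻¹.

10.1 A

n(Fe) = 362 / 55.85 = 6.482 mol.
n(e⁻) = 2 × 6.482 = 12.96 mol.
Q = n(e⁻)·F = 12.96 × 96500 = 1251000 C.
I = Q/t = 1251000 / 123840 s = 10.1 A.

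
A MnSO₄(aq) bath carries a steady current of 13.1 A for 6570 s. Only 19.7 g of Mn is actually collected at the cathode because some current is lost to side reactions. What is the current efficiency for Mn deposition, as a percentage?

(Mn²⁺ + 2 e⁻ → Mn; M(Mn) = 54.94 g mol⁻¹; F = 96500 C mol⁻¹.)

80.4 %

Q = I·t = 13.10 × 6570.0 = 86070 C; n(e⁻) = 86070/96500 = 0.8919 mol.
Theoretical n(Mn) = n(e⁻)/2 = 0.4459 mol, i.e. m_theo = 0.4459 × 54.94 = 24.50 g.
Efficiency = m_actual / m_theo = 19.7 / 24.50 = 80.4 %.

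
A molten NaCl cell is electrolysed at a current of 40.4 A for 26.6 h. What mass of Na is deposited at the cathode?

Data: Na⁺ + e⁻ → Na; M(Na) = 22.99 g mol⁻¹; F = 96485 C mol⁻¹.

Q = I·t = 40.40 A × 95760 s = 3869000 C.
n(e⁻) = Q/F = 3869000 / 96485 = 40.10 mol.
Na⁺ + e⁻ → Na, so n(Na) = n(e⁻)/1 = 40.10 mol.
m = n·M = 40.10 × 22.99 = 922 g.

922 g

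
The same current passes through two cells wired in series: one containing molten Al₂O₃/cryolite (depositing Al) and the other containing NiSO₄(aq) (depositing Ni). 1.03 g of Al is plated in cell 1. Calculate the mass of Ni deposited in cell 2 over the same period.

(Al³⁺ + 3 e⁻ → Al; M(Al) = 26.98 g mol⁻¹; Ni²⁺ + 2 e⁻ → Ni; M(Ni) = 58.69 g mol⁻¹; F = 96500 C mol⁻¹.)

n(Al) = 1.03 / 26.98 = 0.03818 mol.
Since Al³⁺ + 3 e⁻ → Al, n(e⁻) passed = 3 × 0.03818 = 0.1145 mol.
Cells in series carry the same charge, so the same 0.1145 mol of electrons passes through cell 2.
Ni²⁺ + 2 e⁻ → Ni, so n(Ni) = 0.1145 / 2 = 0.05726 mol.
m(Ni) = 0.05726 × 58.69 = 3.36 g.

3.36 g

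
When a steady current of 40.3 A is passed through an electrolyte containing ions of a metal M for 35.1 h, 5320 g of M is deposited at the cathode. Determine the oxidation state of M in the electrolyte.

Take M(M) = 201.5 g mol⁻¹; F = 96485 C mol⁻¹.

Q = I·t = 40.30 A × 126360 s = 5092000 C, so n(e⁻) = 5092000/96485 = 52.78 mol.
n(M) deposited = 5320 / 201.5 = 26.40 mol.
Electrons per atom = n(e⁻)/n(M) = 52.78 / 26.40 = 2.00 ≈ 2, so the ion is M²⁺.

+2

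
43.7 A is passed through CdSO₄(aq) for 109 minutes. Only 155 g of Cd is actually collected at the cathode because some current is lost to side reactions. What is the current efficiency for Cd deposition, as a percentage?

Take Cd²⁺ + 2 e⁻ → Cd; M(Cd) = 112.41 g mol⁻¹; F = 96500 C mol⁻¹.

93.1 %

Q = I·t = 43.70 × 6540.0 = 285800 C; n(e⁻) = 285800/96500 = 2.962 mol.
Theoretical n(Cd) = n(e⁻)/2 = 1.481 mol, i.e. m_theo = 1.481 × 112.41 = 166.5 g.
Efficiency = m_actual / m_theo = 155 / 166.5 = 93.1 %.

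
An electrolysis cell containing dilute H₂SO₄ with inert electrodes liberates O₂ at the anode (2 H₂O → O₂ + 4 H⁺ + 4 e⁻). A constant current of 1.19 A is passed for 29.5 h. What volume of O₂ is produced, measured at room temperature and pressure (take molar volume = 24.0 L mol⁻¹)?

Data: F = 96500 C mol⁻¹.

Q = I·t = 1.190 A × 106200 s = 126400 C.
n(e⁻) = Q/F = 126400 / 96500 = 1.310 mol.
4 electrons are transferred per O₂ molecule, so n(O₂) = 1.310 / 4 = 0.3274 mol.
V = n × V_m = 0.3274 × 24.0 = 7.86 L.

7.86 L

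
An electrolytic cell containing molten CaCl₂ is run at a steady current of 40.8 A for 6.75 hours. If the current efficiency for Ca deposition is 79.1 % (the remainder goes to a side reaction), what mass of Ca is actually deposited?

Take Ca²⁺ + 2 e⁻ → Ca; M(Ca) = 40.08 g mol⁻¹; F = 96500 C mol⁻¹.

163 g

Q = I·t = 40.80 × 24300 = 991400 C.
n(e⁻) = 991400/96500 = 10.27 mol; theoretically n(Ca) = 10.27/2 = 5.137 mol, m_theo = 205.9 g.
At 79.1 % efficiency, m_actual = 0.791 × 205.9 = 163 g.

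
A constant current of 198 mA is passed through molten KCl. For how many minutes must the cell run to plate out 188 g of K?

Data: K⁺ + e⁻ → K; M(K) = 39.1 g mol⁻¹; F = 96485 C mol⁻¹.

n(K) = m/M = 188 / 39.1 = 4.808 mol.
Each K atom requires 1 electron, so n(e⁻) = 1 × 4.808 = 4.808 mol.
Q = n(e⁻)·F = 4.808 × 96485 = 463900 C.
t = Q/I = 463900 / 0.1980 A = 2343000 s = 39100 min.

39100 min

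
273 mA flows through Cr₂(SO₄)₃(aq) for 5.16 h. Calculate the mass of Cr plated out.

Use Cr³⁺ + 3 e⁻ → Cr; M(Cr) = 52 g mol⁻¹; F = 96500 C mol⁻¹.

0.911 g

Q = I·t = 0.2730 A × 18576 s = 5071 C.
n(e⁻) = Q/F = 5071 / 96500 = 0.05255 mol.
Cr³⁺ + 3 e⁻ → Cr, so n(Cr) = n(e⁻)/3 = 0.01752 mol.
m = n·M = 0.01752 × 52 = 0.911 g.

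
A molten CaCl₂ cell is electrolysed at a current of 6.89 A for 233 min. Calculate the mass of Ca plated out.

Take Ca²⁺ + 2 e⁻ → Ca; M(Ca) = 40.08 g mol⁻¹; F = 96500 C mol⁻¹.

Q = I·t = 6.890 A × 13980 s = 96320 C.
n(e⁻) = Q/F = 96320 / 96500 = 0.9982 mol.
Ca²⁺ + 2 e⁻ → Ca, so n(Ca) = n(e⁻)/2 = 0.4991 mol.
m = n·M = 0.4991 × 40.08 = 20.0 g.

20.0 g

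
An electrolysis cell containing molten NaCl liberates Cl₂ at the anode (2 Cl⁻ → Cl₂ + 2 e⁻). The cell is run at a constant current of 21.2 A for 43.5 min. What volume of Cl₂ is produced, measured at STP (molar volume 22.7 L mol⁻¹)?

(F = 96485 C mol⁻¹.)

Q = I·t = 21.20 A × 2610.0 s = 55330 C.
n(e⁻) = Q/F = 55330 / 96485 = 0.5735 mol.
2 electrons are transferred per Cl₂ molecule, so n(Cl₂) = 0.5735 / 2 = 0.2867 mol.
V = n × V_m = 0.2867 × 22.7 = 6.51 L.

6.51 L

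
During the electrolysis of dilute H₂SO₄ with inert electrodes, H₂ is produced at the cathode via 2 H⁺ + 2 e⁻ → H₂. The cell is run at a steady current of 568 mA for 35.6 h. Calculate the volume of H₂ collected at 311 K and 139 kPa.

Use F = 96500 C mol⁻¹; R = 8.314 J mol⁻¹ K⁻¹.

Q = I·t = 0.5680 A × 128160 s = 72790 C.
n(e⁻) = Q/F = 72790 / 96500 = 0.7544 mol.
2 electrons are transferred per H₂ molecule, so n(H₂) = 0.7544 / 2 = 0.3772 mol.
V = nRT/P = (0.3772 × 8.314 × 311) / (139 × 10³ Pa) = 0.00702 m³ = 7.02 L.

7.02 L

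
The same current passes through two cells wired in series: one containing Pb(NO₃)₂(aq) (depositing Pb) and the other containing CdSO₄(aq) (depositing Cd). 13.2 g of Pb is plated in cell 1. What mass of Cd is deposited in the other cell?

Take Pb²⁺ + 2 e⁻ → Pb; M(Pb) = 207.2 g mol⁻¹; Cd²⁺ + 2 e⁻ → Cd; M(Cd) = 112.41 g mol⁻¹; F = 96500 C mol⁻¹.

7.16 g

n(Pb) = 13.2 / 207.2 = 0.06371 mol.
Since Pb²⁺ + 2 e⁻ → Pb, n(e⁻) passed = 2 × 0.06371 = 0.1274 mol.
Cells in series carry the same charge, so the same 0.1274 mol of electrons passes through cell 2.
Cd²⁺ + 2 e⁻ → Cd, so n(Cd) = 0.1274 / 2 = 0.06371 mol.
m(Cd) = 0.06371 × 112.41 = 7.16 g.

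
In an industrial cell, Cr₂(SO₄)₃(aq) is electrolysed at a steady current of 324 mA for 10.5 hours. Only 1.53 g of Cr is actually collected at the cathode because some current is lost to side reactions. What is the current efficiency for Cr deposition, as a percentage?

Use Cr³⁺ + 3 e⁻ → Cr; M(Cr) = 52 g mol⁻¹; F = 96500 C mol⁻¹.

69.6 %

Q = I·t = 0.3240 × 37800 = 12250 C; n(e⁻) = 12250/96500 = 0.1269 mol.
Theoretical n(Cr) = n(e⁻)/3 = 0.04230 mol, i.e. m_theo = 0.04230 × 52 = 2.200 g.
Efficiency = m_actual / m_theo = 1.53 / 2.200 = 69.6 %.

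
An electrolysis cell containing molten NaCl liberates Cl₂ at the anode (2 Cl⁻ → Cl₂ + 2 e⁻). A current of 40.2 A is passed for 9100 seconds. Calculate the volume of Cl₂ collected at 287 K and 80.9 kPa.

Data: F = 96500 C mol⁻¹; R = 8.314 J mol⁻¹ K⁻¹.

Q = I·t = 40.20 A × 9100.0 s = 365800 C.
n(e⁻) = Q/F = 365800 / 96500 = 3.791 mol.
2 electrons are transferred per Cl₂ molecule, so n(Cl₂) = 3.791 / 2 = 1.895 mol.
V = nRT/P = (1.895 × 8.314 × 287) / (80.9 × 10³ Pa) = 0.0559 m³ = 55.9 L.

55.9 L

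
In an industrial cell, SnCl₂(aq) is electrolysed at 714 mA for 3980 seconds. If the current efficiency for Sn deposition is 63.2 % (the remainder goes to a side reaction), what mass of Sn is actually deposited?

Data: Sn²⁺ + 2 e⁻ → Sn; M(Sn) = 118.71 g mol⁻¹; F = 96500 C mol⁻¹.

Q = I·t = 0.7140 × 3980.0 = 2842 C.
n(e⁻) = 2842/96500 = 0.02945 mol; theoretically n(Sn) = 0.02945/2 = 0.01472 mol, m_theo = 1.748 g.
At 63.2 % efficiency, m_actual = 0.632 × 1.748 = 1.10 g.

1.10 g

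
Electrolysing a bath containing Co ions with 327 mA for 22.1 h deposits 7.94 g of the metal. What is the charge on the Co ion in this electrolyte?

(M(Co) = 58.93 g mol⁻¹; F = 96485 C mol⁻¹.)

Q = I·t = 0.3270 A × 79560 s = 26020 C, so n(e⁻) = 26020/96485 = 0.2696 mol.
n(Co) deposited = 7.94 / 58.93 = 0.1347 mol.
Electrons per atom = n(e⁻)/n(Co) = 0.2696 / 0.1347 = 2.00 ≈ 2, so the ion is Co²⁺.

+2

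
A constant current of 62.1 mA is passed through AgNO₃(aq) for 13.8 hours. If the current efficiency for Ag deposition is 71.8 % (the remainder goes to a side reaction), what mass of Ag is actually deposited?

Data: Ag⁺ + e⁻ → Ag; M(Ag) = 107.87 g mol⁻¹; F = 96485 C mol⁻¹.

Q = I·t = 0.06210 × 49680 = 3085 C.
n(e⁻) = 3085/96485 = 0.03198 mol; theoretically n(Ag) = 0.03198/1 = 0.03198 mol, m_theo = 3.449 g.
At 71.8 % efficiency, m_actual = 0.718 × 3.449 = 2.48 g.

2.48 g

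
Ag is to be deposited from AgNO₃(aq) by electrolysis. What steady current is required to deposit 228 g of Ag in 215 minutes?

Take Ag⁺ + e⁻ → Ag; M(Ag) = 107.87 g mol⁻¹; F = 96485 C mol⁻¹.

15.8 A

n(Ag) = 228 / 107.87 = 2.114 mol.
n(e⁻) = 1 × 2.114 = 2.114 mol.
Q = n(e⁻)·F = 2.114 × 96485 = 203900 C.
I = Q/t = 203900 / 12900 s = 15.8 A.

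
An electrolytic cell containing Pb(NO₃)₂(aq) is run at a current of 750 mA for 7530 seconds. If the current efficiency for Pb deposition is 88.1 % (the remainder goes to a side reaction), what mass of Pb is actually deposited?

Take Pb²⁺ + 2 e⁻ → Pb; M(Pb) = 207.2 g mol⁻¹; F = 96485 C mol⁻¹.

5.34 g

Q = I·t = 0.7500 × 7530.0 = 5648 C.
n(e⁻) = 5648/96485 = 0.05853 mol; theoretically n(Pb) = 0.05853/2 = 0.02927 mol, m_theo = 6.064 g.
At 88.1 % efficiency, m_actual = 0.881 × 6.064 = 5.34 g.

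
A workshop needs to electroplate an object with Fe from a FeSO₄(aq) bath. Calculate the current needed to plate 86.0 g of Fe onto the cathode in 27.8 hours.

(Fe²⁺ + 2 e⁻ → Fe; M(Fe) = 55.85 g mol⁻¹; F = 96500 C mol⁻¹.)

n(Fe) = 86.0 / 55.85 = 1.540 mol.
n(e⁻) = 2 × 1.540 = 3.080 mol.
Q = n(e⁻)·F = 3.080 × 96500 = 297200 C.
I = Q/t = 297200 / 100080 s = 2.97 A.

2.97 A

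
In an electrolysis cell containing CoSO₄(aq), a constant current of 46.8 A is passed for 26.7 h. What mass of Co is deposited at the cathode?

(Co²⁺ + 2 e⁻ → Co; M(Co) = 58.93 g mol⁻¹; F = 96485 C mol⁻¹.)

Q = I·t = 46.80 A × 96120 s = 4498000 C.
n(e⁻) = Q/F = 4498000 / 96485 = 46.62 mol.
Co²⁺ + 2 e⁻ → Co, so n(Co) = n(e⁻)/2 = 23.31 mol.
m = n·M = 23.31 × 58.93 = 1370 g.

1370 g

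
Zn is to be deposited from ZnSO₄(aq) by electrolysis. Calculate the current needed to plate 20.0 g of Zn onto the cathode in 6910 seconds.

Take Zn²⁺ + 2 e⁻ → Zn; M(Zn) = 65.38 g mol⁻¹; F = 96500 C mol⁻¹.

8.54 A

n(Zn) = 20.0 / 65.38 = 0.3059 mol.
n(e⁻) = 2 × 0.3059 = 0.6118 mol.
Q = n(e⁻)·F = 0.6118 × 96500 = 59040 C.
I = Q/t = 59040 / 6910.0 s = 8.54 A.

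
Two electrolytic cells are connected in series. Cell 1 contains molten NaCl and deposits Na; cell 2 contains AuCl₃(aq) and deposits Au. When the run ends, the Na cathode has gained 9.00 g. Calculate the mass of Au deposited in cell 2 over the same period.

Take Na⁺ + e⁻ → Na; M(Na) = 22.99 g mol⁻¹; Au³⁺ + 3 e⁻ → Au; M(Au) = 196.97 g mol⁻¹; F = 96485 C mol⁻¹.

n(Na) = 9.00 / 22.99 = 0.3915 mol.
Since Na⁺ + e⁻ → Na, n(e⁻) passed = 1 × 0.3915 = 0.3915 mol.
Cells in series carry the same charge, so the same 0.3915 mol of electrons passes through cell 2.
Au³⁺ + 3 e⁻ → Au, so n(Au) = 0.3915 / 3 = 0.1305 mol.
m(Au) = 0.1305 × 196.97 = 25.7 g.

25.7 g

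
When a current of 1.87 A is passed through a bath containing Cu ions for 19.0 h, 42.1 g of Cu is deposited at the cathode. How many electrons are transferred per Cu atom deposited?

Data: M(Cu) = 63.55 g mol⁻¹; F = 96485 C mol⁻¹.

Q = I·t = 1.870 A × 68400 s = 127900 C, so n(e⁻) = 127900/96485 = 1.326 mol.
n(Cu) deposited = 42.1 / 63.55 = 0.6625 mol.
Electrons per atom = n(e⁻)/n(Cu) = 1.326 / 0.6625 = 2.00 ≈ 2, so the ion is Cu²⁺.

2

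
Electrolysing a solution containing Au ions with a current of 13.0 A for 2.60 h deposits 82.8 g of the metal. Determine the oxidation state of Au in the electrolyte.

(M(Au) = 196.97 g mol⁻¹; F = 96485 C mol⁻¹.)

+3

Q = I·t = 13.00 A × 9360.0 s = 121700 C, so n(e⁻) = 121700/96485 = 1.261 mol.
n(Au) deposited = 82.8 / 196.97 = 0.4204 mol.
Electrons per atom = n(e⁻)/n(Au) = 1.261 / 0.4204 = 3.00 ≈ 3, so the ion is Au³⁺.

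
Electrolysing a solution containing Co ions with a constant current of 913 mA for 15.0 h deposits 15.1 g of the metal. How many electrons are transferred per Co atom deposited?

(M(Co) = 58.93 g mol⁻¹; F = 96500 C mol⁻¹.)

Q = I·t = 0.9130 A × 54000 s = 49300 C, so n(e⁻) = 49300/96500 = 0.5109 mol.
n(Co) deposited = 15.1 / 58.93 = 0.2562 mol.
Electrons per atom = n(e⁻)/n(Co) = 0.5109 / 0.2562 = 1.99 ≈ 2, so the ion is Co²⁺.

2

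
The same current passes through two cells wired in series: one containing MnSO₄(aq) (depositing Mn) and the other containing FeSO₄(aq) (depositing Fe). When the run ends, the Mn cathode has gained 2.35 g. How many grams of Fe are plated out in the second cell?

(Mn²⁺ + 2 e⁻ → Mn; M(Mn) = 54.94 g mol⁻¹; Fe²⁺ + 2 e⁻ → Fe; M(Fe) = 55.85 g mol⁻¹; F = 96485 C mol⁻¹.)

2.39 g

n(Mn) = 2.35 / 54.94 = 0.04277 mol.
Since Mn²⁺ + 2 e⁻ → Mn, n(e⁻) passed = 2 × 0.04277 = 0.08555 mol.
Cells in series carry the same charge, so the same 0.08555 mol of electrons passes through cell 2.
Fe²⁺ + 2 e⁻ → Fe, so n(Fe) = 0.08555 / 2 = 0.04277 mol.
m(Fe) = 0.04277 × 55.85 = 2.39 g.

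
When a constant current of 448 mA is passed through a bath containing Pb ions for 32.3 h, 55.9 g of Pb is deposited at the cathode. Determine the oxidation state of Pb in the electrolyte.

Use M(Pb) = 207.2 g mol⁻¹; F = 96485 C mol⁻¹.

+2

Q = I·t = 0.4480 A × 116280 s = 52090 C, so n(e⁻) = 52090/96485 = 0.5399 mol.
n(Pb) deposited = 55.9 / 207.2 = 0.2698 mol.
Electrons per atom = n(e⁻)/n(Pb) = 0.5399 / 0.2698 = 2.00 ≈ 2, so the ion is Pb²⁺.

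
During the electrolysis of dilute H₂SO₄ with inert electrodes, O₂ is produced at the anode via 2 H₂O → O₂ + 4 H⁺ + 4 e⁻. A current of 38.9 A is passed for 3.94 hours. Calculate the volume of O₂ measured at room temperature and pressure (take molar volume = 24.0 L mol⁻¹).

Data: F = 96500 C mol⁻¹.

34.3 L

Q = I·t = 38.90 A × 14184 s = 551800 C.
n(e⁻) = Q/F = 551800 / 96500 = 5.718 mol.
4 electrons are transferred per O₂ molecule, so n(O₂) = 5.718 / 4 = 1.429 mol.
V = n × V_m = 1.429 × 24.0 = 34.3 L.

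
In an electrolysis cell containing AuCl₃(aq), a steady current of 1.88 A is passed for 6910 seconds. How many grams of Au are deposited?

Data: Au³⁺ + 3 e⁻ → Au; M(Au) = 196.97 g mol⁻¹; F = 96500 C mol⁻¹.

8.84 g

Q = I·t = 1.880 A × 6910.0 s = 12990 C.
n(e⁻) = Q/F = 12990 / 96500 = 0.1346 mol.
Au³⁺ + 3 e⁻ → Au, so n(Au) = n(e⁻)/3 = 0.04487 mol.
m = n·M = 0.04487 × 196.97 = 8.84 g.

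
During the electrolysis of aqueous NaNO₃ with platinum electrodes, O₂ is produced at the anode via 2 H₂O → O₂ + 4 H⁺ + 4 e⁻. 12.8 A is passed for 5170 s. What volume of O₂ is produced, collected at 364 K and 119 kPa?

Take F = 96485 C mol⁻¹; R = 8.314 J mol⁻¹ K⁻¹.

4.36 L

Q = I·t = 12.80 A × 5170.0 s = 66180 C.
n(e⁻) = Q/F = 66180 / 96485 = 0.6859 mol.
4 electrons are transferred per O₂ molecule, so n(O₂) = 0.6859 / 4 = 0.1715 mol.
V = nRT/P = (0.1715 × 8.314 × 364) / (119 × 10³ Pa) = 0.00436 m³ = 4.36 L.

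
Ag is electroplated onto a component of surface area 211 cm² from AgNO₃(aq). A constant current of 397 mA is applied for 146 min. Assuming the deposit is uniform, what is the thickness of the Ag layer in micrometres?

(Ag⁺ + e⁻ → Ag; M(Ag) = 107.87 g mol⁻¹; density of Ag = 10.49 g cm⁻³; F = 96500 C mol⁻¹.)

17.6 μm

Q = I·t = 0.3970 × 8760.0 = 3478 C; n(e⁻) = 0.03604 mol.
n(Ag) = n(e⁻)/1 = 0.03604 mol, so m = 0.03604 × 107.87 = 3.887 g.
Volume = m/ρ = 3.887 / 10.49 = 0.3706 cm³.
Thickness = V/A = 0.3706 / 211 = 0.00176 cm = 17.6 μm.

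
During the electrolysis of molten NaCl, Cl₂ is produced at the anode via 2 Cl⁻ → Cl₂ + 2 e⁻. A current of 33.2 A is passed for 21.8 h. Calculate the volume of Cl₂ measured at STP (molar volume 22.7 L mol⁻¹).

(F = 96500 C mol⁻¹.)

Q = I·t = 33.20 A × 78480 s = 2606000 C.
n(e⁻) = Q/F = 2606000 / 96500 = 27.00 mol.
2 electrons are transferred per Cl₂ molecule, so n(Cl₂) = 27.00 / 2 = 13.50 mol.
V = n × V_m = 13.50 × 22.7 = 306 L.

306 L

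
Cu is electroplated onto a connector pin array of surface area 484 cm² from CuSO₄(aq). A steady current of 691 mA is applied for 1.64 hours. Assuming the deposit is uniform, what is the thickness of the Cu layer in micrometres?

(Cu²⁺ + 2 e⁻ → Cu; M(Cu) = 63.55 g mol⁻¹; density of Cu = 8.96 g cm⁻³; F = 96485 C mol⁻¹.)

3.10 μm

Q = I·t = 0.6910 × 5904.0 = 4080 C; n(e⁻) = 0.04228 mol.
n(Cu) = n(e⁻)/2 = 0.02114 mol, so m = 0.02114 × 63.55 = 1.344 g.
Volume = m/ρ = 1.344 / 8.96 = 0.1499 cm³.
Thickness = V/A = 0.1499 / 484 = 3.10 × 10⁻⁴ cm = 3.10 μm.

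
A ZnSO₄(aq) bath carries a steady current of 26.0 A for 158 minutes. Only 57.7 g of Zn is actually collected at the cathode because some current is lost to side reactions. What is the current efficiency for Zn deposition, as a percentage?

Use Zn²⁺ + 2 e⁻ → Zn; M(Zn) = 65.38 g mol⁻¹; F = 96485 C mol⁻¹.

Q = I·t = 26.00 × 9480.0 = 246500 C; n(e⁻) = 246500/96485 = 2.555 mol.
Theoretical n(Zn) = n(e⁻)/2 = 1.277 mol, i.e. m_theo = 1.277 × 65.38 = 83.51 g.
Efficiency = m_actual / m_theo = 57.7 / 83.51 = 69.1 %.

69.1 %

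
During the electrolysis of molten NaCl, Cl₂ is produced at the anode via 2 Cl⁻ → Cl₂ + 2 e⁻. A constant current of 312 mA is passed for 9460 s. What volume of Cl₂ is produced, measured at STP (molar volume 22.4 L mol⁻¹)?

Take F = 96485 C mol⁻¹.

0.343 L

Q = I·t = 0.3120 A × 9460.0 s = 2952 C.
n(e⁻) = Q/F = 2952 / 96485 = 0.03059 mol.
2 electrons are transferred per Cl₂ molecule, so n(Cl₂) = 0.03059 / 2 = 0.01530 mol.
V = n × V_m = 0.01530 × 22.4 = 0.343 L.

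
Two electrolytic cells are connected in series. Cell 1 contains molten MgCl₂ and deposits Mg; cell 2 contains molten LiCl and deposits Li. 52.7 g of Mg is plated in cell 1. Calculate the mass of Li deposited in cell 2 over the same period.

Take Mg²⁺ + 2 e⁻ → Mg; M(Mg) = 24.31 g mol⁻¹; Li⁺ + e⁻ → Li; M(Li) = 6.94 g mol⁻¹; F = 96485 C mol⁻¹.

n(Mg) = 52.7 / 24.31 = 2.168 mol.
Since Mg²⁺ + 2 e⁻ → Mg, n(e⁻) passed = 2 × 2.168 = 4.336 mol.
Cells in series carry the same charge, so the same 4.336 mol of electrons passes through cell 2.
Li⁺ + e⁻ → Li, so n(Li) = 4.336 / 1 = 4.336 mol.
m(Li) = 4.336 × 6.94 = 30.1 g.

30.1 g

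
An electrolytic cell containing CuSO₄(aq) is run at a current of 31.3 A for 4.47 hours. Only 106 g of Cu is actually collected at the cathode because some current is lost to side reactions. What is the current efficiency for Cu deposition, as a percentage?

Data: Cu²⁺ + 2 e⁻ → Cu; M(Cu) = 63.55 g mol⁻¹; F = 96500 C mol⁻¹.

63.9 %

Q = I·t = 31.30 × 16092 = 503700 C; n(e⁻) = 503700/96500 = 5.219 mol.
Theoretical n(Cu) = n(e⁻)/2 = 2.610 mol, i.e. m_theo = 2.610 × 63.55 = 165.8 g.
Efficiency = m_actual / m_theo = 106 / 165.8 = 63.9 %.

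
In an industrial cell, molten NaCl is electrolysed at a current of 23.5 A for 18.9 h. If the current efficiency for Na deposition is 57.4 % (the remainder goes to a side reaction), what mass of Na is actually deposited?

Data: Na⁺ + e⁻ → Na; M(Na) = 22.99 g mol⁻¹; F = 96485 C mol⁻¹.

Q = I·t = 23.50 × 68040 = 1599000 C.
n(e⁻) = 1599000/96485 = 16.57 mol; theoretically n(Na) = 16.57/1 = 16.57 mol, m_theo = 381.0 g.
At 57.4 % efficiency, m_actual = 0.574 × 381.0 = 219 g.

219 g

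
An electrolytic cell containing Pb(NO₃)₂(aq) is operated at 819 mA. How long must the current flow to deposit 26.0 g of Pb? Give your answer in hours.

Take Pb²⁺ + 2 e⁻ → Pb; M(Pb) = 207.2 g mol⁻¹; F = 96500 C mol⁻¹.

8.21 h

n(Pb) = m/M = 26.0 / 207.2 = 0.1255 mol.
Each Pb atom requires 2 electrons, so n(e⁻) = 2 × 0.1255 = 0.2510 mol.
Q = n(e⁻)·F = 0.2510 × 96500 = 24220 C.
t = Q/I = 24220 / 0.8190 A = 29570 s = 8.21 h.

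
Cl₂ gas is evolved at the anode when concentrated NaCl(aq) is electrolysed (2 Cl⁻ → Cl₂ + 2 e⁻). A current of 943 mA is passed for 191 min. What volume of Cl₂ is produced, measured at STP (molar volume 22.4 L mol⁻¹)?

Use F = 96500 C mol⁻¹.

Q = I·t = 0.9430 A × 11460 s = 10810 C.
n(e⁻) = Q/F = 10810 / 96500 = 0.1120 mol.
2 electrons are transferred per Cl₂ molecule, so n(Cl₂) = 0.1120 / 2 = 0.05599 mol.
V = n × V_m = 0.05599 × 22.4 = 1.25 L.

1.25 L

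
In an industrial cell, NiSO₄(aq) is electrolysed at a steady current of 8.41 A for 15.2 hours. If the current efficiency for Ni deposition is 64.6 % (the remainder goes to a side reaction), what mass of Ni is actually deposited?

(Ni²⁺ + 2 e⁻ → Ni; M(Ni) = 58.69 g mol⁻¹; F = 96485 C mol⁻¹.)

Q = I·t = 8.410 × 54720 = 460200 C.
n(e⁻) = 460200/96485 = 4.770 mol; theoretically n(Ni) = 4.770/2 = 2.385 mol, m_theo = 140.0 g.
At 64.6 % efficiency, m_actual = 0.646 × 140.0 = 90.4 g.

90.4 g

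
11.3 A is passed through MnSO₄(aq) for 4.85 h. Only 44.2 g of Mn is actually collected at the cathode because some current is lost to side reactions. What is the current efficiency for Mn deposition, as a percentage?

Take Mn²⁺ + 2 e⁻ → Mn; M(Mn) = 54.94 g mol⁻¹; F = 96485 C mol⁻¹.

78.7 %

Q = I·t = 11.30 × 17460 = 197300 C; n(e⁻) = 197300/96485 = 2.045 mol.
Theoretical n(Mn) = n(e⁻)/2 = 1.022 mol, i.e. m_theo = 1.022 × 54.94 = 56.17 g.
Efficiency = m_actual / m_theo = 44.2 / 56.17 = 78.7 %.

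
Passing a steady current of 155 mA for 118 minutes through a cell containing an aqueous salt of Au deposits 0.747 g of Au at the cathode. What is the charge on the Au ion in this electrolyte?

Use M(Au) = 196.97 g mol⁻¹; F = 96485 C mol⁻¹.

+3

Q = I·t = 0.1550 A × 7080.0 s = 1097 C, so n(e⁻) = 1097/96485 = 0.01137 mol.
n(Au) deposited = 0.747 / 196.97 = 0.003792 mol.
Electrons per atom = n(e⁻)/n(Au) = 0.01137 / 0.003792 = 3.00 ≈ 3, so the ion is Au³⁺.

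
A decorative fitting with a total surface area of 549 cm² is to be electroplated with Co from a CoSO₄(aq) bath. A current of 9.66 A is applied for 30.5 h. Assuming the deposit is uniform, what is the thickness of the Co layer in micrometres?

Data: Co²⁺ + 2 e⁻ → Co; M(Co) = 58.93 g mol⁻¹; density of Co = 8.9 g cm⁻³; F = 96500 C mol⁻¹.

663 μm

Q = I·t = 9.660 × 109800 = 1061000 C; n(e⁻) = 10.99 mol.
n(Co) = n(e⁻)/2 = 5.496 mol, so m = 5.496 × 58.93 = 323.9 g.
Volume = m/ρ = 323.9 / 8.9 = 36.39 cm³.
Thickness = V/A = 36.39 / 549 = 0.0663 cm = 663 μm.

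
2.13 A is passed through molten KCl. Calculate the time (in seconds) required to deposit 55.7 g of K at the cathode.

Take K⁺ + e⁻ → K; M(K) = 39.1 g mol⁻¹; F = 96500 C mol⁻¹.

n(K) = m/M = 55.7 / 39.1 = 1.425 mol.
Each K atom requires 1 electron, so n(e⁻) = 1 × 1.425 = 1.425 mol.
Q = n(e⁻)·F = 1.425 × 96500 = 137500 C.
t = Q/I = 137500 / 2.130 A = 64540 s.

64500 s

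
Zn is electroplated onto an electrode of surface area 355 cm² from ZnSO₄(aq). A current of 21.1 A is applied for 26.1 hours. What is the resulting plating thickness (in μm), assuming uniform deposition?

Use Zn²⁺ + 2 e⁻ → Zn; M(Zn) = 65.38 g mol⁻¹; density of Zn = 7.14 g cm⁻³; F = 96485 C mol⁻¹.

2650 μm

Q = I·t = 21.10 × 93960 = 1983000 C; n(e⁻) = 20.55 mol.
n(Zn) = n(e⁻)/2 = 10.27 mol, so m = 10.27 × 65.38 = 671.7 g.
Volume = m/ρ = 671.7 / 7.14 = 94.08 cm³.
Thickness = V/A = 94.08 / 355 = 0.265 cm = 2650 μm.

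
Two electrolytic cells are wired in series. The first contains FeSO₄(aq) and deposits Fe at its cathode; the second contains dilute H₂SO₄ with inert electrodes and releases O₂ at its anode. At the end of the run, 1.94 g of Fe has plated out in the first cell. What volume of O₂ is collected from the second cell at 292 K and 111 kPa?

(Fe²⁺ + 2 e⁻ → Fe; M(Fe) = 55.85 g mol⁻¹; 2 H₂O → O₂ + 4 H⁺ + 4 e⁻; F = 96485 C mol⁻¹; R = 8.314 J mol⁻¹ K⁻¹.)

n(Fe) = 1.94 / 55.85 = 0.03474 mol, so n(e⁻) = 2 × 0.03474 = 0.06947 mol.
The cells are in series, so the same 0.06947 mol of electrons passes through the second cell.
2 H₂O → O₂ + 4 H⁺ + 4 e⁻ — 4 mol e⁻ per mol O₂, so n(O₂) = 0.06947/4 = 0.01737 mol.
V = nRT/P = (0.01737 × 8.314 × 292) / (111 × 10³) = 3.80 × 10⁻⁴ m³ = 0.380 L.

0.380 L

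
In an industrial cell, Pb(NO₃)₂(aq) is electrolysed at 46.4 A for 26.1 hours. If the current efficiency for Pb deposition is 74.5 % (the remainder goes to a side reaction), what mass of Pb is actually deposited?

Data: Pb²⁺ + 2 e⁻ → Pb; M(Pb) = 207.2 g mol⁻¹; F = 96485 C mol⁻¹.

3490 g

Q = I·t = 46.40 × 93960 = 4360000 C.
n(e⁻) = 4360000/96485 = 45.19 mol; theoretically n(Pb) = 45.19/2 = 22.59 mol, m_theo = 4681 g.
At 74.5 % efficiency, m_actual = 0.745 × 4681 = 3490 g.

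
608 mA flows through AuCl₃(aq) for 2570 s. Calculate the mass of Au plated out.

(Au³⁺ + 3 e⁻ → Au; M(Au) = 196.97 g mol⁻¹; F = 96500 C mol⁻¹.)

Q = I·t = 0.6080 A × 2570.0 s = 1563 C.
n(e⁻) = Q/F = 1563 / 96500 = 0.01619 mol.
Au³⁺ + 3 e⁻ → Au, so n(Au) = n(e⁻)/3 = 0.005397 mol.
m = n·M = 0.005397 × 196.97 = 1.06 g.

1.06 g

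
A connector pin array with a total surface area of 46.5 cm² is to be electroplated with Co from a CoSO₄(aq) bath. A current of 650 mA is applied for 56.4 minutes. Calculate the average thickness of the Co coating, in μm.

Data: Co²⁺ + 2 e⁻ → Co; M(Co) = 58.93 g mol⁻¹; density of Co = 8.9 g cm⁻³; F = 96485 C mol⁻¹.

16.2 μm

Q = I·t = 0.6500 × 3384.0 = 2200 C; n(e⁻) = 0.02280 mol.
n(Co) = n(e⁻)/2 = 0.01140 mol, so m = 0.01140 × 58.93 = 0.6717 g.
Volume = m/ρ = 0.6717 / 8.9 = 0.07547 cm³.
Thickness = V/A = 0.07547 / 46.5 = 0.00162 cm = 16.2 μm.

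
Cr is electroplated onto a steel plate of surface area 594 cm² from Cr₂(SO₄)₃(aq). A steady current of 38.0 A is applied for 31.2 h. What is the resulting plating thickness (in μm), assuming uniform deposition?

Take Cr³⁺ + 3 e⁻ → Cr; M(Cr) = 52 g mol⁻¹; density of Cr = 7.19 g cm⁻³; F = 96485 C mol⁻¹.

1800 μm

Q = I·t = 38.00 × 112320 = 4268000 C; n(e⁻) = 44.24 mol.
n(Cr) = n(e⁻)/3 = 14.75 mol, so m = 14.75 × 52 = 766.8 g.
Volume = m/ρ = 766.8 / 7.19 = 106.6 cm³.
Thickness = V/A = 106.6 / 594 = 0.180 cm = 1800 μm.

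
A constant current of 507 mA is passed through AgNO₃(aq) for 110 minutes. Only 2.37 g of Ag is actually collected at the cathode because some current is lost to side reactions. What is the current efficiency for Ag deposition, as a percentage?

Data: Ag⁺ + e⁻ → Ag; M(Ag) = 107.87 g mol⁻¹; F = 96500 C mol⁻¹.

63.4 %

Q = I·t = 0.5070 × 6600.0 = 3346 C; n(e⁻) = 3346/96500 = 0.03468 mol.
Theoretical n(Ag) = n(e⁻)/1 = 0.03468 mol, i.e. m_theo = 0.03468 × 107.87 = 3.740 g.
Efficiency = m_actual / m_theo = 2.37 / 3.740 = 63.4 %.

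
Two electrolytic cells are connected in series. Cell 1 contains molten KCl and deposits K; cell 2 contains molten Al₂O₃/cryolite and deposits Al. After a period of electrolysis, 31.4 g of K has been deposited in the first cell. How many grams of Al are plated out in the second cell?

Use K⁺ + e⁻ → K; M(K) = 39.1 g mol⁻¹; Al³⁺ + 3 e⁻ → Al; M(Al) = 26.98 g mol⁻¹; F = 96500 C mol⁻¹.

7.22 g

n(K) = 31.4 / 39.1 = 0.8031 mol.
Since K⁺ + e⁻ → K, n(e⁻) passed = 1 × 0.8031 = 0.8031 mol.
Cells in series carry the same charge, so the same 0.8031 mol of electrons passes through cell 2.
Al³⁺ + 3 e⁻ → Al, so n(Al) = 0.8031 / 3 = 0.2677 mol.
m(Al) = 0.2677 × 26.98 = 7.22 g.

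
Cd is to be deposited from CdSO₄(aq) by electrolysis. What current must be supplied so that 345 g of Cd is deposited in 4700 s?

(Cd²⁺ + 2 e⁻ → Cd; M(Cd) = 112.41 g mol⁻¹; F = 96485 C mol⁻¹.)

126 A

n(Cd) = 345 / 112.41 = 3.069 mol.
n(e⁻) = 2 × 3.069 = 6.138 mol.
Q = n(e⁻)·F = 6.138 × 96485 = 592200 C.
I = Q/t = 592200 / 4700.0 s = 126 A.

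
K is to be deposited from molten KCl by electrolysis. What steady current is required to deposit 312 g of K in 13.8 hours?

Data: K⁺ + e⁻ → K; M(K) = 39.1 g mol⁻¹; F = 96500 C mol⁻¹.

n(K) = 312 / 39.1 = 7.980 mol.
n(e⁻) = 1 × 7.980 = 7.980 mol.
Q = n(e⁻)·F = 7.980 × 96500 = 770000 C.
I = Q/t = 770000 / 49680 s = 15.5 A.

15.5 A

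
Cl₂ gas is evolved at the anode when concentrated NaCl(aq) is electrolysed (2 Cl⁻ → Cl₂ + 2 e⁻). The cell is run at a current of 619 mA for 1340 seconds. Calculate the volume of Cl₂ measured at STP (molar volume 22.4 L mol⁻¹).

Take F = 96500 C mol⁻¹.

Q = I·t = 0.6190 A × 1340.0 s = 829.5 C.
n(e⁻) = Q/F = 829.5 / 96500 = 0.008595 mol.
2 electrons are transferred per Cl₂ molecule, so n(Cl₂) = 0.008595 / 2 = 0.004298 mol.
V = n × V_m = 0.004298 × 22.4 = 0.0963 L.

0.0963 L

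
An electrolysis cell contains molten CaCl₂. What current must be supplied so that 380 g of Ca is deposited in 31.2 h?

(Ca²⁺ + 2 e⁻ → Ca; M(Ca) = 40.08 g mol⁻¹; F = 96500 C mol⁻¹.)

16.3 A

n(Ca) = 380 / 40.08 = 9.481 mol.
n(e⁻) = 2 × 9.481 = 18.96 mol.
Q = n(e⁻)·F = 18.96 × 96500 = 1830000 C.
I = Q/t = 1830000 / 112320 s = 16.3 A.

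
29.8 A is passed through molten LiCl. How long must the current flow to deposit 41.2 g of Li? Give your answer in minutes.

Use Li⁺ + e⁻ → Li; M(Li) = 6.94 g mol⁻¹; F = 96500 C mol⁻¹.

320 min

n(Li) = m/M = 41.2 / 6.94 = 5.937 mol.
Each Li atom requires 1 electron, so n(e⁻) = 1 × 5.937 = 5.937 mol.
Q = n(e⁻)·F = 5.937 × 96500 = 572900 C.
t = Q/I = 572900 / 29.80 A = 19220 s = 320 min.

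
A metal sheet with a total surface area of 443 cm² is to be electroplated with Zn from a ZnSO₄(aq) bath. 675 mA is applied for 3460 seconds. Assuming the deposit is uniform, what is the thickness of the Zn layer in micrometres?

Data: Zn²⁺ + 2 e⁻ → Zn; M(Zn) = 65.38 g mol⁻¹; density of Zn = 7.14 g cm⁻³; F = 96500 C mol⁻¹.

2.50 μm

Q = I·t = 0.6750 × 3460.0 = 2336 C; n(e⁻) = 0.02420 mol.
n(Zn) = n(e⁻)/2 = 0.01210 mol, so m = 0.01210 × 65.38 = 0.7912 g.
Volume = m/ρ = 0.7912 / 7.14 = 0.1108 cm³.
Thickness = V/A = 0.1108 / 443 = 2.50 × 10⁻⁴ cm = 2.50 μm.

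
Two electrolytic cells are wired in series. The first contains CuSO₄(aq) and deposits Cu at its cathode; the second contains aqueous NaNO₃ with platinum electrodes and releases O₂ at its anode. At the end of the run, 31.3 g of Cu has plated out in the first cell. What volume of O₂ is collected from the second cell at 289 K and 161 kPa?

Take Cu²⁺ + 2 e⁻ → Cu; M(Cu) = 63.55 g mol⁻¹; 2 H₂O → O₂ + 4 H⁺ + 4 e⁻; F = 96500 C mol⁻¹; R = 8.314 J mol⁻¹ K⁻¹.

3.68 L

n(Cu) = 31.3 / 63.55 = 0.4925 mol, so n(e⁻) = 2 × 0.4925 = 0.9851 mol.
The cells are in series, so the same 0.9851 mol of electrons passes through the second cell.
2 H₂O → O₂ + 4 H⁺ + 4 e⁻ — 4 mol e⁻ per mol O₂, so n(O₂) = 0.9851/4 = 0.2463 mol.
V = nRT/P = (0.2463 × 8.314 × 289) / (161 × 10³) = 0.00368 m³ = 3.68 L.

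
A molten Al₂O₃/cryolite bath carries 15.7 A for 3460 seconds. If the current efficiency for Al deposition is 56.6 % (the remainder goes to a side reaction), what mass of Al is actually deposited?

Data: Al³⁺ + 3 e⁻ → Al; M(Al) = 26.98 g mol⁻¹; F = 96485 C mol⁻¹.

2.87 g

Q = I·t = 15.70 × 3460.0 = 54320 C.
n(e⁻) = 54320/96485 = 0.5630 mol; theoretically n(Al) = 0.5630/3 = 0.1877 mol, m_theo = 5.063 g.
At 56.6 % efficiency, m_actual = 0.566 × 5.063 = 2.87 g.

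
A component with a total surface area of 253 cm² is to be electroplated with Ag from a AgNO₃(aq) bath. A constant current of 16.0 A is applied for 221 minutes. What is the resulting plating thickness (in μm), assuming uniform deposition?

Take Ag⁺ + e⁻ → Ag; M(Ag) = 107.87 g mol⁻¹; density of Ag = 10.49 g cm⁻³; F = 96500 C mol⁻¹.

894 μm

Q = I·t = 16.00 × 13260 = 212200 C; n(e⁻) = 2.199 mol.
n(Ag) = n(e⁻)/1 = 2.199 mol, so m = 2.199 × 107.87 = 237.2 g.
Volume = m/ρ = 237.2 / 10.49 = 22.61 cm³.
Thickness = V/A = 22.61 / 253 = 0.0894 cm = 894 μm.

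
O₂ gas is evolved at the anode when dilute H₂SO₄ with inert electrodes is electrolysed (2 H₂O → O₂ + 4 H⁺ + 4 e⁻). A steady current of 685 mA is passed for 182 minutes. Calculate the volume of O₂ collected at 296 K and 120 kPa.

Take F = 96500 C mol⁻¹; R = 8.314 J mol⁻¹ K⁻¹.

Q = I·t = 0.6850 A × 10920 s = 7480 C.
n(e⁻) = Q/F = 7480 / 96500 = 0.07752 mol.
4 electrons are transferred per O₂ molecule, so n(O₂) = 0.07752 / 4 = 0.01938 mol.
V = nRT/P = (0.01938 × 8.314 × 296) / (120 × 10³ Pa) = 3.97 × 10⁻⁴ m³ = 0.397 L.

0.397 L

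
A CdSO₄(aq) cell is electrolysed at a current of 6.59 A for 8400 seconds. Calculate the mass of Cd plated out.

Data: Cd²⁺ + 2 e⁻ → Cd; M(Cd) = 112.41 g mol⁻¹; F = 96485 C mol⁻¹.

Q = I·t = 6.590 A × 8400.0 s = 55360 C.
n(e⁻) = Q/F = 55360 / 96485 = 0.5737 mol.
Cd²⁺ + 2 e⁻ → Cd, so n(Cd) = n(e⁻)/2 = 0.2869 mol.
m = n·M = 0.2869 × 112.41 = 32.2 g.

32.2 g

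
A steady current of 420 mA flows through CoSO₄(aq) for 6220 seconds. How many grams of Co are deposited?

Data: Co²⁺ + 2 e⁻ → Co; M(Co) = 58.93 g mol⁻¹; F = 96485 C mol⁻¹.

0.798 g

Q = I·t = 0.4200 A × 6220.0 s = 2612 C.
n(e⁻) = Q/F = 2612 / 96485 = 0.02708 mol.
Co²⁺ + 2 e⁻ → Co, so n(Co) = n(e⁻)/2 = 0.01354 mol.
m = n·M = 0.01354 × 58.93 = 0.798 g.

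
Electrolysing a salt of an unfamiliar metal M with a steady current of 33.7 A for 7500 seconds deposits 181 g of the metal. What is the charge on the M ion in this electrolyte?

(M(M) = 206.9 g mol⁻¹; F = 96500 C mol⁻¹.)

+3

Q = I·t = 33.70 A × 7500.0 s = 252800 C, so n(e⁻) = 252800/96500 = 2.619 mol.
n(M) deposited = 181 / 206.9 = 0.8748 mol.
Electrons per atom = n(e⁻)/n(M) = 2.619 / 0.8748 = 2.99 ≈ 3, so the ion is M³⁺.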